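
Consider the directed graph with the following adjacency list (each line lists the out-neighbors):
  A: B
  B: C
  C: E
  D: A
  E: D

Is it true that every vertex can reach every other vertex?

Yes

From E we can reach every vertex (A, B, C, D, E), and every vertex can reach E (A, B, C, D, E). So the whole graph is one strongly connected component.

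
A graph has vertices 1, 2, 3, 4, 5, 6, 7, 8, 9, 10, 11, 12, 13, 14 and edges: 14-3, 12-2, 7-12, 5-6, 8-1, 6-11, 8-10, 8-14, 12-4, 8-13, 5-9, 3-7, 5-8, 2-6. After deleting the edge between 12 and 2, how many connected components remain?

12 and 2 are still connected via 12-7-3-14-8-5-6-2, so the component count stays at 1.

1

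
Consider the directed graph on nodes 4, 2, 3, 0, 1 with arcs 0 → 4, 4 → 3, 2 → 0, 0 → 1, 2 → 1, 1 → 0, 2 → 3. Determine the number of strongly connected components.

4

{0, 1} are all mutually reachable — one SCC of size 2.
{4} is an SCC by itself.
{2} is an SCC by itself.
{3} is an SCC by itself.
That gives 4 strongly connected components.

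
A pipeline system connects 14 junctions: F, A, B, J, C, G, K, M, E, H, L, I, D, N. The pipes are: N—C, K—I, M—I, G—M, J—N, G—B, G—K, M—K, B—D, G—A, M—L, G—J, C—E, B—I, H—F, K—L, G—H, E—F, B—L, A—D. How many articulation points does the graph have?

1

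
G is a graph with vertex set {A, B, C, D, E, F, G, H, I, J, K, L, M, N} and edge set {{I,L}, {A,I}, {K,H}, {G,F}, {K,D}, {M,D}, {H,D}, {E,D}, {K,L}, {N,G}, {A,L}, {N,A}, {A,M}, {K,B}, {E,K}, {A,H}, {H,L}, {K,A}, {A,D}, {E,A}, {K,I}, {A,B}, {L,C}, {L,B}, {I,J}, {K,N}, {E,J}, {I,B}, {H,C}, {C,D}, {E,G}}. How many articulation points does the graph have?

1

Removing G increases the component count from 1 to 2, so G is a cut vertex.
By contrast removing C leaves 1 component; it is not a cut vertex. No other vertex is a cut vertex either.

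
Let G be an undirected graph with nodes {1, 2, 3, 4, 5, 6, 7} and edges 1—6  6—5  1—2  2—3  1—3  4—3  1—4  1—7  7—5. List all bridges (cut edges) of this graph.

The edges on the cycle 1-2-3-1 are not bridges since each lies on that cycle.
Every edge lies on some cycle, so there are no bridges.

none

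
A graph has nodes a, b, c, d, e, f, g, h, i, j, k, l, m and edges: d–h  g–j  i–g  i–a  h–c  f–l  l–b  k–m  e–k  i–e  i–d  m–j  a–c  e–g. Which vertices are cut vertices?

Removing i increases the component count from 2 to 3, so i is a cut vertex.
Removing l increases the component count from 2 to 3, so l is a cut vertex.
By contrast removing k leaves 2 components; it is not a cut vertex. No other vertex is a cut vertex either.

i, l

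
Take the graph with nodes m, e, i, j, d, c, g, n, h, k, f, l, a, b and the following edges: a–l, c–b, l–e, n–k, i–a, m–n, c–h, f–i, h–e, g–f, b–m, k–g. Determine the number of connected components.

d is isolated — a component by itself.
j is isolated — a component by itself.
Starting from a we can reach a, b, c, e, f, g, h, i, k, l, m, n. That is one component of size 12.
Total: 3 components.

3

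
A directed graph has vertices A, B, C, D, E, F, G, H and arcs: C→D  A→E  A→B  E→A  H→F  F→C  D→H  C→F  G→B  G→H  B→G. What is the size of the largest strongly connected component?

{C, D, F, H} are all mutually reachable — one SCC of size 4.
{B, G} are all mutually reachable — one SCC of size 2.
{A, E} are all mutually reachable — one SCC of size 2.
The largest has 4 vertices.

4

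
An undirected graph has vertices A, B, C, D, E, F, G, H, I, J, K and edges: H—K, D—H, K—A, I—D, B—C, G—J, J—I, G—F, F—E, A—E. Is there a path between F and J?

Yes

From F we can reach A, D, E, F, G, H, I, J, K, which includes J.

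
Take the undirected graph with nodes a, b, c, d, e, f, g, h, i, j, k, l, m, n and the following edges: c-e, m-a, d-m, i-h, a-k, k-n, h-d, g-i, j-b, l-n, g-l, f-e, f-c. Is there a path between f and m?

The component containing f is {c, e, f}, and m is not in it.

No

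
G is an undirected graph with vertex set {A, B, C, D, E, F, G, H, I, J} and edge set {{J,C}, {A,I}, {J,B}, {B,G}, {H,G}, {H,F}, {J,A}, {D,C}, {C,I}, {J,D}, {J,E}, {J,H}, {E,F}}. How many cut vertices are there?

Removing J increases the component count from 1 to 2, so J is a cut vertex.
By contrast removing D leaves 1 component; it is not a cut vertex. No other vertex is a cut vertex either.

1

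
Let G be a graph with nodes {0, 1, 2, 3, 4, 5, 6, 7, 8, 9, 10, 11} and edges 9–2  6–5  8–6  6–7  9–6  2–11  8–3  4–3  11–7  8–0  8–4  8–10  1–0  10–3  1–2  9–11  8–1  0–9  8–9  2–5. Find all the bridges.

The edges on the cycle 8-10-3-8 are not bridges since each lies on that cycle.
Every edge lies on some cycle, so there are no bridges.

none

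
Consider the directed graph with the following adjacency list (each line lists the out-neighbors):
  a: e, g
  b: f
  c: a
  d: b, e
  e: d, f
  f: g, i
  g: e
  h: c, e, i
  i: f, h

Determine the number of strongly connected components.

{a, b, c, d, e, f, g, h, i} are all mutually reachable — one SCC of size 9.
That gives 1 strongly connected component.

1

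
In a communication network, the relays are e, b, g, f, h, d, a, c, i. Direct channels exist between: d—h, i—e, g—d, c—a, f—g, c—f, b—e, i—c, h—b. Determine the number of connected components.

1

Starting from a we can reach a, b, c, d, e, f, g, h, i. That is one component of size 9.
Total: 1 component.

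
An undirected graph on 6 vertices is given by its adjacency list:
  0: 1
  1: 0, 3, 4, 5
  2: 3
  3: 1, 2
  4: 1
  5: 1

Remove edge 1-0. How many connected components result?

Before removal there is 1 component.
1-0 is a bridge — removing it separates 1's side from 0's side.
After removal: 2 components.

2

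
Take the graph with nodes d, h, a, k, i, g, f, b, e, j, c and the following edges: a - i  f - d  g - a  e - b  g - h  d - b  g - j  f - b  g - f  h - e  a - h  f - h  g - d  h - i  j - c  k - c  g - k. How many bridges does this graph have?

0

The edges on the cycle g-a-i-h-g are not bridges since each lies on that cycle.
Every edge lies on some cycle, so there are no bridges.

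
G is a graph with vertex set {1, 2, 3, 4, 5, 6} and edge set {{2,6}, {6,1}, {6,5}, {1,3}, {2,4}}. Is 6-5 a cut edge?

Removing 6-5 leaves no path between 6 and 5: the component count goes from 1 to 2. So it is a bridge.

Yes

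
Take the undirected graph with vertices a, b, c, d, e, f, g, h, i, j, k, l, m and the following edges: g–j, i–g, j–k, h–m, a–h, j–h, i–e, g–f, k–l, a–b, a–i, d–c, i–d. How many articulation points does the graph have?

7

Removing a increases the component count from 1 to 2, so a is a cut vertex.
Removing d increases the component count from 1 to 2, so d is a cut vertex.
Removing g increases the component count from 1 to 2, so g is a cut vertex.
Likewise h, i, j, k are cut vertices.
By contrast removing l leaves 1 component; it is not a cut vertex. No other vertex is a cut vertex either.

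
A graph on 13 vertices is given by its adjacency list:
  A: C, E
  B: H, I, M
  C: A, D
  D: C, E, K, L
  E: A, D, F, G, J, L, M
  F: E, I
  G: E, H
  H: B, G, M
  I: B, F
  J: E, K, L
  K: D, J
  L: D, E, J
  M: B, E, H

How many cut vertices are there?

1

Removing E increases the component count from 1 to 2, so E is a cut vertex.
By contrast removing F leaves 1 component; it is not a cut vertex. No other vertex is a cut vertex either.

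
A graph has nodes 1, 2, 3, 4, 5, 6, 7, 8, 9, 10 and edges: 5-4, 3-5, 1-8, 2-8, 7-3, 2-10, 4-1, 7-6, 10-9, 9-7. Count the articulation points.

1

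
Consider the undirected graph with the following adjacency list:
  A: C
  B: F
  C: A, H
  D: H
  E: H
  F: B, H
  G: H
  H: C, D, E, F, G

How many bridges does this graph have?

7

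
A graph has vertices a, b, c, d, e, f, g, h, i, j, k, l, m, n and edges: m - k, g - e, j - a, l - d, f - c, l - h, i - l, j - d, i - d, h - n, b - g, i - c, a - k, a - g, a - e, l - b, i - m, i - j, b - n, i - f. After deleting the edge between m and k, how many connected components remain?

1

m and k are still connected via m-i-j-a-k, so the component count stays at 1.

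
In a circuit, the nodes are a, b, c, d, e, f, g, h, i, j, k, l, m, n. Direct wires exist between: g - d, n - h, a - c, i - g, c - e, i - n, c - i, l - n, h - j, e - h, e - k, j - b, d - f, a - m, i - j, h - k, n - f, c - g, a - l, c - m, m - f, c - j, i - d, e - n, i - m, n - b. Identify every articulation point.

none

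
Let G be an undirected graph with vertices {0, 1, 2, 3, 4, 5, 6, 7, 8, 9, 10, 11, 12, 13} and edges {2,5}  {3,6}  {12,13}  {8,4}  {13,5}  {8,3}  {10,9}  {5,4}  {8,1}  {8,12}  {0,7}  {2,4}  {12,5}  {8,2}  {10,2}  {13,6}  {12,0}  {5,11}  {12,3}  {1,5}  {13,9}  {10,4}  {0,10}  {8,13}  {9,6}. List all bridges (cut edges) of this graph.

0-7, 11-5

The edges on the cycle 12-0-10-9-6-3-12 are not bridges since each lies on that cycle.
But removing 5—11 disconnects 5 from 11; removing 7—0 disconnects 7 from 0 — these are bridges.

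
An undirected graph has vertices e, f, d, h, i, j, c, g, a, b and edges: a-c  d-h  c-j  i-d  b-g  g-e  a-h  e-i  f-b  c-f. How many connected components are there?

1

Starting from a we can reach a, b, c, d, e, f, g, h, i, j. That is one component of size 10.
Total: 1 component.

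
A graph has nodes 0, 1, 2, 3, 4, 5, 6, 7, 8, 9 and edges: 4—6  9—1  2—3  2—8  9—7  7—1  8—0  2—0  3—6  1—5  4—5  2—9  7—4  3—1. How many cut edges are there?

0

The edges on the cycle 2-8-0-2 are not bridges since each lies on that cycle.
Every edge lies on some cycle, so there are no bridges.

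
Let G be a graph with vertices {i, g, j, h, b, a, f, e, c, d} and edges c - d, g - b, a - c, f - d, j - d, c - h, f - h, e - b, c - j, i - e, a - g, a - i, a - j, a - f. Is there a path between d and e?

Yes

From d we can reach a, b, c, d, e, f, g, h, i, j, which includes e.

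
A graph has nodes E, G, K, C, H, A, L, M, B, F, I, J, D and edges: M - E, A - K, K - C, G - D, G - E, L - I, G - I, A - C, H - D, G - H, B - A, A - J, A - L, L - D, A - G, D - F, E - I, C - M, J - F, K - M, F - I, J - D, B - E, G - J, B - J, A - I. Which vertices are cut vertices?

Removing F, for instance, still leaves 1 component. No single vertex removal increases the component count — the graph has no articulation points.

none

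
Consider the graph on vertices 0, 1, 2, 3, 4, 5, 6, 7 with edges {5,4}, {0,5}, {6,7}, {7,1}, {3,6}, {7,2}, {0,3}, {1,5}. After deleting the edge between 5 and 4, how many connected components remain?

Before removal there is 1 component.
5—4 is a bridge — removing it separates 5's side from 4's side.
After removal: 2 components.

2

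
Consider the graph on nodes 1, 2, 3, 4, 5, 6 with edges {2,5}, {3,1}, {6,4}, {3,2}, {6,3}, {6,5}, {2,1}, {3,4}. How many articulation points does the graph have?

0

Removing 3, for instance, still leaves 1 component. No single vertex removal increases the component count — the graph has no articulation points.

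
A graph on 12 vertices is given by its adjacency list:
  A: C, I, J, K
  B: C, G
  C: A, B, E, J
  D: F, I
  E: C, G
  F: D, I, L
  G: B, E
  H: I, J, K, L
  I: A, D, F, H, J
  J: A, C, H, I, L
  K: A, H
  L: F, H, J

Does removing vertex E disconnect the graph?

No

Deleting E leaves 1 component (was 1) (its neighbors C, G remain connected to each other), so E is not a cut vertex.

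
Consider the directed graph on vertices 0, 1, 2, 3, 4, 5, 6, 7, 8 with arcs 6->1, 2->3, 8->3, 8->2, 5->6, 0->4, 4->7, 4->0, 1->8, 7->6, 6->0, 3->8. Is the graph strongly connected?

No

There is no directed path from 1 to 5, so the graph is not strongly connected.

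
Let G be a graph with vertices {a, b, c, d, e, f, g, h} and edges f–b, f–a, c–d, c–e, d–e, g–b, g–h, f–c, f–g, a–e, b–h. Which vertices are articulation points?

f

Removing f increases the component count from 1 to 2, so f is a cut vertex.
By contrast removing c leaves 1 component; it is not a cut vertex. No other vertex is a cut vertex either.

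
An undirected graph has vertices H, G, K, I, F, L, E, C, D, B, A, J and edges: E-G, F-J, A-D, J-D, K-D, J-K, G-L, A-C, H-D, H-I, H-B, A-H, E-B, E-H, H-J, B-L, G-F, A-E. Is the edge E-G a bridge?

After removing E-G, the path E-B-L-G still connects them, so the edge is not a bridge.

No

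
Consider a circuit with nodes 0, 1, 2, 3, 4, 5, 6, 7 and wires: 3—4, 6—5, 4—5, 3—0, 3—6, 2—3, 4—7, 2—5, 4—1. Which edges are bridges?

0-3, 1-4, 4-7

The edges on the cycle 3-6-5-4-3 are not bridges since each lies on that cycle.
But removing 7—4 disconnects 7 from 4; removing 0—3 disconnects 0 from 3; removing 1—4 disconnects 1 from 4 — these are bridges.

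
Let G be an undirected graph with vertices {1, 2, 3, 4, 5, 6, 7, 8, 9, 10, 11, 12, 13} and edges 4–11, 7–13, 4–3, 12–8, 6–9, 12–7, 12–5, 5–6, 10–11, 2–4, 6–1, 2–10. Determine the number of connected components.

2

Starting from 2 we can reach 2, 3, 4, 10, 11. That is one component of size 5.
Starting from 1 we can reach 1, 5, 6, 7, 8, 9, 12, 13. That is one component of size 8.
Total: 2 components.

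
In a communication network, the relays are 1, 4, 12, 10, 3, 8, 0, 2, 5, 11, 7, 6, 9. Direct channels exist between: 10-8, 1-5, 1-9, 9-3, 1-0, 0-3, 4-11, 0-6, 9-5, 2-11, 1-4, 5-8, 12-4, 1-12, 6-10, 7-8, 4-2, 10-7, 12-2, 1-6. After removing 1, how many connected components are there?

2

With 1 gone, the remaining components are: {2, 4, 11, 12}; {0, 3, 5, 6, 7, 8, 9, 10}.
That is 2 components.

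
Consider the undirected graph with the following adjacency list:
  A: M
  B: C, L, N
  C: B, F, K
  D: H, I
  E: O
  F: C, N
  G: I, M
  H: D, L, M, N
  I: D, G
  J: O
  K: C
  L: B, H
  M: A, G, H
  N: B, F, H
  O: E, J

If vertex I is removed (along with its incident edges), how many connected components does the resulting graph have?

With I gone, the remaining components are: {E, J, O}; {A, B, C, D, F, G, H, K, L, M, N}.
That is 2 components.

2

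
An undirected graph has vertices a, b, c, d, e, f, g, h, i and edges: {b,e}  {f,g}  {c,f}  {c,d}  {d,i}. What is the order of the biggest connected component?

h is isolated — a component by itself.
a is isolated — a component by itself.
Starting from b we can reach b, e. That is one component of size 2.
Starting from c we can reach c, d, f, g, i. That is one component of size 5.
The largest has 5 vertices.

5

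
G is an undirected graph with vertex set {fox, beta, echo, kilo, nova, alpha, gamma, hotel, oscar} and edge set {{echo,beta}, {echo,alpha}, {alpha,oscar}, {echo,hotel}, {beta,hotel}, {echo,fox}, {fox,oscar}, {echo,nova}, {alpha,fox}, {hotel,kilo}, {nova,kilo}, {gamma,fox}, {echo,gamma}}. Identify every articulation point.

Removing echo increases the component count from 1 to 2, so echo is a cut vertex.
By contrast removing oscar leaves 1 component; it is not a cut vertex. No other vertex is a cut vertex either.

echo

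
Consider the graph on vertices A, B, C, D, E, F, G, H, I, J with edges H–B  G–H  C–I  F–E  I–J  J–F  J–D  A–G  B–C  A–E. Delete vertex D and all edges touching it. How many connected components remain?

With D gone, the remaining components are: {A, B, C, E, F, G, H, I, J}.
That is 1 component.

1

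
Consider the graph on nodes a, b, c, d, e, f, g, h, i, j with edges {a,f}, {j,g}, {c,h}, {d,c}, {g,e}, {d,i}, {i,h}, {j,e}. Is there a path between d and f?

No

The component containing d is {c, d, h, i}, and f is not in it.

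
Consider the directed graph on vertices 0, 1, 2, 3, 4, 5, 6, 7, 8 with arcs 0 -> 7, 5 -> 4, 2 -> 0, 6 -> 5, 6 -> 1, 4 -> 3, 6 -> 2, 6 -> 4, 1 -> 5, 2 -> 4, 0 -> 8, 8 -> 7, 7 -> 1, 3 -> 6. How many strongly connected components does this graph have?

1

{0, 1, 2, 3, 4, 5, 6, 7, 8} are all mutually reachable — one SCC of size 9.
That gives 1 strongly connected component.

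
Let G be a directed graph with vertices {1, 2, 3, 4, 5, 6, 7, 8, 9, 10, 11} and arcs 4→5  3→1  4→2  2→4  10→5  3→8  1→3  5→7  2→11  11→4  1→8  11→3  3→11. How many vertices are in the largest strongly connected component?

5

{1, 2, 3, 4, 11} are all mutually reachable — one SCC of size 5.
{6} is an SCC by itself.
{7} is an SCC by itself.
{10} is an SCC by itself.
{5} is an SCC by itself.
(and 2 more singleton SCCs)
The largest has 5 vertices.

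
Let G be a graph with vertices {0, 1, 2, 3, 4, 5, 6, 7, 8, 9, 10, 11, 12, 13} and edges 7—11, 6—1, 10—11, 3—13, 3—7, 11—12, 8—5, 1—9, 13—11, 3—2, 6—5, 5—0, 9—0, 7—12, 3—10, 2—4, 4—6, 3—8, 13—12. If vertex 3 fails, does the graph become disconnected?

Yes

Deleting 3 raises the number of components from 1 to 2, so 3 is a cut vertex.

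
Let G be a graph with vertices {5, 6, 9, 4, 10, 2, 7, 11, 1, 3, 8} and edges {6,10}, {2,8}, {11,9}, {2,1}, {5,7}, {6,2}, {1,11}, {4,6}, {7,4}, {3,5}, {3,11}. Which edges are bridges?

10-6, 11-9, 2-8

The edges on the cycle 3-5-7-4-6-2-1-11-3 are not bridges since each lies on that cycle.
But removing 8-2 disconnects 8 from 2; removing 10-6 disconnects 10 from 6; removing 9-11 disconnects 9 from 11 — these are bridges.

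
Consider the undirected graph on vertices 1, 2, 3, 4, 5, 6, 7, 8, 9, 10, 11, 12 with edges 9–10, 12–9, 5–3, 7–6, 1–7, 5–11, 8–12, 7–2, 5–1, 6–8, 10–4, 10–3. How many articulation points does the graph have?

3

Removing 5 increases the component count from 1 to 2, so 5 is a cut vertex.
Removing 7 increases the component count from 1 to 2, so 7 is a cut vertex.
Removing 10 increases the component count from 1 to 2, so 10 is a cut vertex.
By contrast removing 1 leaves 1 component; it is not a cut vertex. No other vertex is a cut vertex either.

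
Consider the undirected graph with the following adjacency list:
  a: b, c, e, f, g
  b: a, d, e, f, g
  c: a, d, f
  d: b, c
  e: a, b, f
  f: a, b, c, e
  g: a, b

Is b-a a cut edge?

After removing b-a, the path b-e-a still connects them, so the edge is not a bridge.

No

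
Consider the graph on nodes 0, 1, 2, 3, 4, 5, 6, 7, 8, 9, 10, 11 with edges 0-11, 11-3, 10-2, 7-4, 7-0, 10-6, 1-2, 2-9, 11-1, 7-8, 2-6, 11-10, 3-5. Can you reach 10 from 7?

Yes

From 7 we can reach 0, 1, 2, 3, 4, 5, 6, 7, 8, 9, 10, 11, which includes 10.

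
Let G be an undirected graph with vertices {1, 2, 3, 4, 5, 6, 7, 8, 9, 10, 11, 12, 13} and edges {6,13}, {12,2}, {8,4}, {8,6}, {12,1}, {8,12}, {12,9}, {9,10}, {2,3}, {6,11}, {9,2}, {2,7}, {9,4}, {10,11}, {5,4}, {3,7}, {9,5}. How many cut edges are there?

2

The edges on the cycle 8-12-9-10-11-6-8 are not bridges since each lies on that cycle.
But removing 1 - 12 disconnects 1 from 12; removing 6 - 13 disconnects 6 from 13 — these are bridges.
That makes 2 bridges.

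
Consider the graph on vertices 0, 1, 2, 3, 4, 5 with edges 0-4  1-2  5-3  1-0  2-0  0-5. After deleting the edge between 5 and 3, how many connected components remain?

2

Before removal there is 1 component.
5-3 is a bridge — removing it separates 5's side from 3's side.
After removal: 2 components.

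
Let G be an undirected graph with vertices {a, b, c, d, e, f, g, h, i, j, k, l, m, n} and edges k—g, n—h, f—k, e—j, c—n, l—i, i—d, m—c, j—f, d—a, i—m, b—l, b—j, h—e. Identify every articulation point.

Removing d increases the component count from 1 to 2, so d is a cut vertex.
Removing f increases the component count from 1 to 2, so f is a cut vertex.
Removing i increases the component count from 1 to 2, so i is a cut vertex.
Likewise j, k are cut vertices.
By contrast removing c leaves 1 component; it is not a cut vertex. No other vertex is a cut vertex either.

d, f, i, j, k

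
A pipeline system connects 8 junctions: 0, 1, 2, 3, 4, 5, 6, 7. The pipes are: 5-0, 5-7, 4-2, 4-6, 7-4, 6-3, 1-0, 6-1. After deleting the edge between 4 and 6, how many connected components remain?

1

4 and 6 are still connected via 4-7-5-0-1-6, so the component count stays at 1.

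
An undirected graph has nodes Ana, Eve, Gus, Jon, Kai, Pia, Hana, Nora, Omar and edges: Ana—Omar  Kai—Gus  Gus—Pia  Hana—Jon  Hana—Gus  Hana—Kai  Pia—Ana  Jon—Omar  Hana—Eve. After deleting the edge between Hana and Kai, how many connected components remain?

2

Hana and Kai are still connected via Hana-Gus-Kai, so the component count stays at 2.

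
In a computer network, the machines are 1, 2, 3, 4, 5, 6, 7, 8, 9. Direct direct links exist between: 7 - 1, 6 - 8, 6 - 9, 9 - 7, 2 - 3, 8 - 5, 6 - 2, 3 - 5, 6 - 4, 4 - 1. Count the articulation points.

1

Removing 6 increases the component count from 1 to 2, so 6 is a cut vertex.
By contrast removing 8 leaves 1 component; it is not a cut vertex. No other vertex is a cut vertex either.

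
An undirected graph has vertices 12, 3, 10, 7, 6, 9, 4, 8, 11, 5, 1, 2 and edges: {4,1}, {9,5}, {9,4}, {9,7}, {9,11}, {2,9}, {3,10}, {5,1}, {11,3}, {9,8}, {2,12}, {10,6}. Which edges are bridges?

10-3, 10-6, 11-3, 11-9, 12-2, 2-9, 7-9, 8-9

The edges on the cycle 9-4-1-5-9 are not bridges since each lies on that cycle.
But removing 3—10 disconnects 3 from 10; removing 9—8 disconnects 9 from 8; removing 9—7 disconnects 9 from 7; removing 9—11 disconnects 9 from 11 — these are bridges.
In total 8 edges are bridges.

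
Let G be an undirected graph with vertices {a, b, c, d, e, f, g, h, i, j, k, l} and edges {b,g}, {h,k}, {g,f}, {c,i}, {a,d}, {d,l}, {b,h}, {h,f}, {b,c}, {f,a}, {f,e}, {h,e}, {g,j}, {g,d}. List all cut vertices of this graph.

Removing b increases the component count from 1 to 2, so b is a cut vertex.
Removing c increases the component count from 1 to 2, so c is a cut vertex.
Removing d increases the component count from 1 to 2, so d is a cut vertex.
Likewise g, h are cut vertices.
By contrast removing j leaves 1 component; it is not a cut vertex. No other vertex is a cut vertex either.

b, c, d, g, h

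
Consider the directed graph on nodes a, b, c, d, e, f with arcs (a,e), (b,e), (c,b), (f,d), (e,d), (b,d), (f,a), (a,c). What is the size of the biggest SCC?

{b} is an SCC by itself.
{f} is an SCC by itself.
{a} is an SCC by itself.
{e} is an SCC by itself.
{d} is an SCC by itself.
(and 1 more singleton SCC)
The largest has 1 vertex.

1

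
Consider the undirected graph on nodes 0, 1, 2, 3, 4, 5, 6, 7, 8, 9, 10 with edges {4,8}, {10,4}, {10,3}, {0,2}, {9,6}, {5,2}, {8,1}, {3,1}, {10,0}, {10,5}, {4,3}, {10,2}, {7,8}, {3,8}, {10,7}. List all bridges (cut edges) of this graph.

6-9

The edges on the cycle 10-5-2-10 are not bridges since each lies on that cycle.
But removing 9 - 6 disconnects 9 from 6 — this is a bridge.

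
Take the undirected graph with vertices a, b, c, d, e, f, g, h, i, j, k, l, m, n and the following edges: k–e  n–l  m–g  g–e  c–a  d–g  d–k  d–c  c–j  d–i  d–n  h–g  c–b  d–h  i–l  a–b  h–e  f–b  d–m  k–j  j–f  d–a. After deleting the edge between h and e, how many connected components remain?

h and e are still connected via h-g-e, so the component count stays at 1.

1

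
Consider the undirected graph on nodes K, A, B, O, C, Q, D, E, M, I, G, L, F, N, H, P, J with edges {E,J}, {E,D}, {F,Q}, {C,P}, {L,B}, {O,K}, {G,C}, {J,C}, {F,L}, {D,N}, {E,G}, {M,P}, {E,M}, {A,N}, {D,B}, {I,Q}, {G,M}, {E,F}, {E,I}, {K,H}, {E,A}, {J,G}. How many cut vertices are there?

Removing E increases the component count from 2 to 3, so E is a cut vertex.
Removing K increases the component count from 2 to 3, so K is a cut vertex.
By contrast removing L leaves 2 components; it is not a cut vertex. No other vertex is a cut vertex either.

2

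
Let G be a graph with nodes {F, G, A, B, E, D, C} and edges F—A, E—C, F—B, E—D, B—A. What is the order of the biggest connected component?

3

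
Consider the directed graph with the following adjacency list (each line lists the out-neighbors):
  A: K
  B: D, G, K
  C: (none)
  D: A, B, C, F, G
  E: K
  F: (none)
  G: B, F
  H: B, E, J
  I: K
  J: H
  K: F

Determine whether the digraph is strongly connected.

No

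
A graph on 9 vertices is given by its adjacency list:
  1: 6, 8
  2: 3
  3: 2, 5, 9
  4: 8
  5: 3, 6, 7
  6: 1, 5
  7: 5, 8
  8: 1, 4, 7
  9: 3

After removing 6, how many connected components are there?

1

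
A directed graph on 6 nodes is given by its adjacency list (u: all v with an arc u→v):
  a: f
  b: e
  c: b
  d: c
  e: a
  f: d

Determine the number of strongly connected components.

1

{a, b, c, d, e, f} are all mutually reachable — one SCC of size 6.
That gives 1 strongly connected component.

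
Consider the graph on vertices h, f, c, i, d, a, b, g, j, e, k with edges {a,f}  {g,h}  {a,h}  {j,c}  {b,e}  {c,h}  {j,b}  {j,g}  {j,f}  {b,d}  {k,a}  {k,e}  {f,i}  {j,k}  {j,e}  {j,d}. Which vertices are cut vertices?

f

Removing f increases the component count from 1 to 2, so f is a cut vertex.
By contrast removing k leaves 1 component; it is not a cut vertex. No other vertex is a cut vertex either.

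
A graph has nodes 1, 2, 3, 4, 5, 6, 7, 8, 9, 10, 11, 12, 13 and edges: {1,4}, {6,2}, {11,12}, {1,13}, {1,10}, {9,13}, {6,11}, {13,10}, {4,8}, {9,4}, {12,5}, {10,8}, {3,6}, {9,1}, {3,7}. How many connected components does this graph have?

2

Starting from 1 we can reach 1, 4, 8, 9, 10, 13. That is one component of size 6.
Starting from 2 we can reach 2, 3, 5, 6, 7, 11, 12. That is one component of size 7.
Total: 2 components.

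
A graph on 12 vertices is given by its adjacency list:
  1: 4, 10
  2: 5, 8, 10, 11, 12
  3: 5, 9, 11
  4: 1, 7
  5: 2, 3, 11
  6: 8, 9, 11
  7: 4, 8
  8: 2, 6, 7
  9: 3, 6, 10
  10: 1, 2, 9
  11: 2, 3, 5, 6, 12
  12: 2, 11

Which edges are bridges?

none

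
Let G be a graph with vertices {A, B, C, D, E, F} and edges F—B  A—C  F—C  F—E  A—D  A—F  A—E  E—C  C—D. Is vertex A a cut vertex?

No

Deleting A leaves 1 component (was 1) (its neighbors C, D, E, F remain connected to each other), so A is not a cut vertex.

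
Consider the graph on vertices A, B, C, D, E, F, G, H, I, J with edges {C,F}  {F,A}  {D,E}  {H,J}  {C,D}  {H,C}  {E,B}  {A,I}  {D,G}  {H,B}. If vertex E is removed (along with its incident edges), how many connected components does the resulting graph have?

With E gone, the remaining components are: {A, B, C, D, F, G, H, I, J}.
That is 1 component.

1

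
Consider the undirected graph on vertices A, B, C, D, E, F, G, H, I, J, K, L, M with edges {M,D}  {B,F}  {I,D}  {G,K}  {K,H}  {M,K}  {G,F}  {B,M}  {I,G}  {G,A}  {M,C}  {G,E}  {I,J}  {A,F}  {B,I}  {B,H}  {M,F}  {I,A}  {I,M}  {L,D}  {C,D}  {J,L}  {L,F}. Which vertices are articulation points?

Removing G increases the component count from 1 to 2, so G is a cut vertex.
By contrast removing C leaves 1 component; it is not a cut vertex. No other vertex is a cut vertex either.

G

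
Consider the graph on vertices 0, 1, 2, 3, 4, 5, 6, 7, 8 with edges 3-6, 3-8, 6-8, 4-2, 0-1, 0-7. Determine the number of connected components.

5 is isolated — a component by itself.
Starting from 2 we can reach 2, 4. That is one component of size 2.
Starting from 0 we can reach 0, 1, 7. That is one component of size 3.
Starting from 3 we can reach 3, 6, 8. That is one component of size 3.
Total: 4 components.

4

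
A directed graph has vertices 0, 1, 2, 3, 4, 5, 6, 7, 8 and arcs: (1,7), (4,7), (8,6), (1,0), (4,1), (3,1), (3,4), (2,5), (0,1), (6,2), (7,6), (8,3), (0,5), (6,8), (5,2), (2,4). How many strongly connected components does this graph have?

1

{0, 1, 2, 3, 4, 5, 6, 7, 8} are all mutually reachable — one SCC of size 9.
That gives 1 strongly connected component.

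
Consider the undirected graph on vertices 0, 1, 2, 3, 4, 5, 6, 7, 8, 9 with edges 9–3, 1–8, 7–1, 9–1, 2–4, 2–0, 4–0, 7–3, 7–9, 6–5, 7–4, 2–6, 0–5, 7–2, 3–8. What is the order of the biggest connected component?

10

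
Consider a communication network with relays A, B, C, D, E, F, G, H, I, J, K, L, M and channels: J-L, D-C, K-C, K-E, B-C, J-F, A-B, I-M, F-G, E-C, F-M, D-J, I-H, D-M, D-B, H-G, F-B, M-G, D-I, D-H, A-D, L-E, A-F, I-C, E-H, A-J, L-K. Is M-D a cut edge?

No

After removing M-D, the path M-I-D still connects them, so the edge is not a bridge.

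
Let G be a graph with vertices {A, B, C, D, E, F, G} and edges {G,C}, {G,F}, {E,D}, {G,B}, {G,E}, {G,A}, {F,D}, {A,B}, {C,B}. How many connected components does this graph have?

Starting from A we can reach A, B, C, D, E, F, G. That is one component of size 7.
Total: 1 component.

1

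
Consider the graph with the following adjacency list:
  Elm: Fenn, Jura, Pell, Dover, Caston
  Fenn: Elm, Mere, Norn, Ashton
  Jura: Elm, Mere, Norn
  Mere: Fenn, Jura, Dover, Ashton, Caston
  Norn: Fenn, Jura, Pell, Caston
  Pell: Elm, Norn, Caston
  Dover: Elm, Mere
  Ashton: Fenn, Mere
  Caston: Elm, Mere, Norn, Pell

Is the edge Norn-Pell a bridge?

No

After removing Norn-Pell, the path Norn-Caston-Pell still connects them, so the edge is not a bridge.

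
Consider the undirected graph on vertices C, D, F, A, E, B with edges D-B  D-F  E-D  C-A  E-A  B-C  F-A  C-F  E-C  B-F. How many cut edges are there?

0

The edges on the cycle B-C-F-B are not bridges since each lies on that cycle.
Every edge lies on some cycle, so there are no bridges.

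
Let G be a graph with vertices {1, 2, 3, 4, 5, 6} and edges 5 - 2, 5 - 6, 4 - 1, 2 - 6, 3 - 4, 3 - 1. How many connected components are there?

2

Starting from 2 we can reach 2, 5, 6. That is one component of size 3.
Starting from 1 we can reach 1, 3, 4. That is one component of size 3.
Total: 2 components.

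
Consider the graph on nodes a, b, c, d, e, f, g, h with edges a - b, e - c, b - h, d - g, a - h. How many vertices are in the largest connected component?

f is isolated — a component by itself.
Starting from c we can reach c, e. That is one component of size 2.
Starting from d we can reach d, g. That is one component of size 2.
Starting from a we can reach a, b, h. That is one component of size 3.
The largest has 3 vertices.

3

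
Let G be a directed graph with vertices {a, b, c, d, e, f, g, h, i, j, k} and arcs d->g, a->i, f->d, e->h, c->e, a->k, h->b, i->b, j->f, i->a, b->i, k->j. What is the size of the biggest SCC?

{a, b, i} are all mutually reachable — one SCC of size 3.
{j} is an SCC by itself.
{e} is an SCC by itself.
{c} is an SCC by itself.
{d} is an SCC by itself.
(and 4 more singleton SCCs)
The largest has 3 vertices.

3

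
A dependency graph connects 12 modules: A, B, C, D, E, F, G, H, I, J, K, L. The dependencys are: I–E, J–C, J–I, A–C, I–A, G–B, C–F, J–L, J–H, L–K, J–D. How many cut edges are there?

7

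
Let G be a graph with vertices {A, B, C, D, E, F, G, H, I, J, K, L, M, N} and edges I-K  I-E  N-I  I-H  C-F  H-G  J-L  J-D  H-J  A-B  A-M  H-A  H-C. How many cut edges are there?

13

removing H-C disconnects H from C; removing J-D disconnects J from D; removing B-A disconnects B from A; removing F-C disconnects F from C — these are bridges.
In total 13 edges are bridges.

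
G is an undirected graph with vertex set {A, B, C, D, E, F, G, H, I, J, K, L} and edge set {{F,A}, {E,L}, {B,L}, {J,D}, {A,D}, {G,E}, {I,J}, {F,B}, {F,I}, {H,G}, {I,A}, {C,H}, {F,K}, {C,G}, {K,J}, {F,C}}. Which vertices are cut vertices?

F

Removing F increases the component count from 1 to 2, so F is a cut vertex.
By contrast removing A leaves 1 component; it is not a cut vertex. No other vertex is a cut vertex either.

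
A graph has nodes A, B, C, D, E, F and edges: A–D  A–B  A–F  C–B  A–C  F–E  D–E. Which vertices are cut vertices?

A

Removing A increases the component count from 1 to 2, so A is a cut vertex.
By contrast removing C leaves 1 component; it is not a cut vertex. No other vertex is a cut vertex either.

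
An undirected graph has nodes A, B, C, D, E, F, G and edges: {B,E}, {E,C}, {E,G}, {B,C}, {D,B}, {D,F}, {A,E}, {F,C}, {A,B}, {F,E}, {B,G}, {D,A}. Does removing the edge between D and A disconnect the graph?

No

After removing D - A, the path D-B-A still connects them, so the edge is not a bridge.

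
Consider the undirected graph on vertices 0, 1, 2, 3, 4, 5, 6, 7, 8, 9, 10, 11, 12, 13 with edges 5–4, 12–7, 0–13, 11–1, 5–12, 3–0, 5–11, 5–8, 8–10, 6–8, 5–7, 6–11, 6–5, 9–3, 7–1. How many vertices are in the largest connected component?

2 is isolated — a component by itself.
Starting from 0 we can reach 0, 3, 9, 13. That is one component of size 4.
Starting from 1 we can reach 1, 4, 5, 6, 7, 8, 10, 11, 12. That is one component of size 9.
The largest has 9 vertices.

9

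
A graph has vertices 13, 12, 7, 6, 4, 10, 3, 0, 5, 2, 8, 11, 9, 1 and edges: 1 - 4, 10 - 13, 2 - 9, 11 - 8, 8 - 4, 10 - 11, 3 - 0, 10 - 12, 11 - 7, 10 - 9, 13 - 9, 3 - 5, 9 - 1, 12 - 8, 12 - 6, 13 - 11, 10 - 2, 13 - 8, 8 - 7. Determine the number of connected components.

Starting from 0 we can reach 0, 3, 5. That is one component of size 3.
Starting from 1 we can reach 1, 2, 4, 6, 7, 8, 9, 10, 11, 12, 13. That is one component of size 11.
Total: 2 components.

2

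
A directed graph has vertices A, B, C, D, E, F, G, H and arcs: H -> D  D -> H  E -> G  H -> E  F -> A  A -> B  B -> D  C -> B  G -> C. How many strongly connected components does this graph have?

3

{B, C, D, E, G, H} are all mutually reachable — one SCC of size 6.
{A} is an SCC by itself.
{F} is an SCC by itself.
That gives 3 strongly connected components.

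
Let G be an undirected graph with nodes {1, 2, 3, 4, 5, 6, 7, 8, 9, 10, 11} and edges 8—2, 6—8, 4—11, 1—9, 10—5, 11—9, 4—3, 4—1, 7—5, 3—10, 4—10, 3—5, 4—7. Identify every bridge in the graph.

The edges on the cycle 4-1-9-11-4 are not bridges since each lies on that cycle.
But removing 6—8 disconnects 6 from 8; removing 8—2 disconnects 8 from 2 — these are bridges.

2-8, 6-8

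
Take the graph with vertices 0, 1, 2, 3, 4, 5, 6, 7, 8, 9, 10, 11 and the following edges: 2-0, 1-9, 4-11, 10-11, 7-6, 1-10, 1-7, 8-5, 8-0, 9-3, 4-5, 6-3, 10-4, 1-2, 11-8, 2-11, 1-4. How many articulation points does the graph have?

1

Removing 1 increases the component count from 1 to 2, so 1 is a cut vertex.
By contrast removing 5 leaves 1 component; it is not a cut vertex. No other vertex is a cut vertex either.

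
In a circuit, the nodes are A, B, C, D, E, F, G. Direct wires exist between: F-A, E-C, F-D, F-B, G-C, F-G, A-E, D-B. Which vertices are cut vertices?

F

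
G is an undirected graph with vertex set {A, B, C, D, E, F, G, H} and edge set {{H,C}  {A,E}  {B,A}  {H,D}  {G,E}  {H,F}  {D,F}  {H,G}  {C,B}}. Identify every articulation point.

H

Removing H increases the component count from 1 to 2, so H is a cut vertex.
By contrast removing F leaves 1 component; it is not a cut vertex. No other vertex is a cut vertex either.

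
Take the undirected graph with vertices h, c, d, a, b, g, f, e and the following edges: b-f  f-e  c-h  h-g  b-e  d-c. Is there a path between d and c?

From d we can reach c, d, g, h, which includes c.

Yes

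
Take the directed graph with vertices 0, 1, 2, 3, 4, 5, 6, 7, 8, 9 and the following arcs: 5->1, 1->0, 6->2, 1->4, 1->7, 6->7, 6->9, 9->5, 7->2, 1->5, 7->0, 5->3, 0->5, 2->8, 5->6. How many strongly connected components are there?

{0, 1, 5, 6, 7, 9} are all mutually reachable — one SCC of size 6.
{8} is an SCC by itself.
{4} is an SCC by itself.
{2} is an SCC by itself.
{3} is an SCC by itself.
That gives 5 strongly connected components.

5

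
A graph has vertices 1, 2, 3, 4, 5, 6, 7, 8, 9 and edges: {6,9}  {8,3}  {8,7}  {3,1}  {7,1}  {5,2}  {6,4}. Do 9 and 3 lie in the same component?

The component containing 9 is {4, 6, 9}, and 3 is not in it.

No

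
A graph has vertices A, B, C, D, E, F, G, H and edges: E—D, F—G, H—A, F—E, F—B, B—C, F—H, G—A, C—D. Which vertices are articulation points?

F

Removing F increases the component count from 1 to 2, so F is a cut vertex.
By contrast removing C leaves 1 component; it is not a cut vertex. No other vertex is a cut vertex either.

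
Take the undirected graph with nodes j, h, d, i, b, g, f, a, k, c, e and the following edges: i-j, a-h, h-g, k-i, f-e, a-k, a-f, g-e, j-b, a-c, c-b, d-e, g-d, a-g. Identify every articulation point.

a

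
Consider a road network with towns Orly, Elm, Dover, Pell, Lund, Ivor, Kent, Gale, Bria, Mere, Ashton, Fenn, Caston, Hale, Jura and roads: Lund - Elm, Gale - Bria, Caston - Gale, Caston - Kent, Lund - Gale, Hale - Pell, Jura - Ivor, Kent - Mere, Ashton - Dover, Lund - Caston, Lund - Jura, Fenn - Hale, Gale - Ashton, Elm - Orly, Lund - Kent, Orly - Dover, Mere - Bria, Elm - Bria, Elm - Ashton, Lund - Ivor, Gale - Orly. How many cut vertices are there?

2

Removing Hale increases the component count from 2 to 3, so Hale is a cut vertex.
Removing Lund increases the component count from 2 to 3, so Lund is a cut vertex.
By contrast removing Ivor leaves 2 components; it is not a cut vertex. No other vertex is a cut vertex either.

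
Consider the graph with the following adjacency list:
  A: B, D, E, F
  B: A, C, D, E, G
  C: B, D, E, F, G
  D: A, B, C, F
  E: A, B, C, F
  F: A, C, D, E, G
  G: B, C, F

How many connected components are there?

Starting from A we can reach A, B, C, D, E, F, G. That is one component of size 7.
Total: 1 component.

1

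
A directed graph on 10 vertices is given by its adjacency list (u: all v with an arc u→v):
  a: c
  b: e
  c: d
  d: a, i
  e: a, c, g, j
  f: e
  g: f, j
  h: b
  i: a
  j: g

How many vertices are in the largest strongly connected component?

4

{e, f, g, j} are all mutually reachable — one SCC of size 4.
{a, c, d, i} are all mutually reachable — one SCC of size 4.
{b} is an SCC by itself.
{h} is an SCC by itself.
The largest has 4 vertices.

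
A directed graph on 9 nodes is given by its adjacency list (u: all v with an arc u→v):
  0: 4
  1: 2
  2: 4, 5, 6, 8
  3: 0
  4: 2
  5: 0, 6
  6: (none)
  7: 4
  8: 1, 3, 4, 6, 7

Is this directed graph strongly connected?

No

There is no directed path from 6 to 5, so the graph is not strongly connected.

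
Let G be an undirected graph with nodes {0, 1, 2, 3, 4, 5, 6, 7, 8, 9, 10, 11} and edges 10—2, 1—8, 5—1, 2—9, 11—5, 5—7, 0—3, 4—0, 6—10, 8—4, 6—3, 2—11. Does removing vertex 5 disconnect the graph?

Yes

Deleting 5 raises the number of components from 1 to 2, so 5 is a cut vertex.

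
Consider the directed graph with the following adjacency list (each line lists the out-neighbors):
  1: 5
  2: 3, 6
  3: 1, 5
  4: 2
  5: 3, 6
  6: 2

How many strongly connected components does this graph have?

2

{1, 2, 3, 5, 6} are all mutually reachable — one SCC of size 5.
{4} is an SCC by itself.
That gives 2 strongly connected components.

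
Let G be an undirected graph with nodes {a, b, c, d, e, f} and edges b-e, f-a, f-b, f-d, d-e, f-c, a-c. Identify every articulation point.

Removing f increases the component count from 1 to 2, so f is a cut vertex.
By contrast removing b leaves 1 component; it is not a cut vertex. No other vertex is a cut vertex either.

f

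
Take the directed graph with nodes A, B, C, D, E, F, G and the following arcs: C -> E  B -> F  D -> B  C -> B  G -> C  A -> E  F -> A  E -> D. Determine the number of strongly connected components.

3

{A, B, D, E, F} are all mutually reachable — one SCC of size 5.
{G} is an SCC by itself.
{C} is an SCC by itself.
That gives 3 strongly connected components.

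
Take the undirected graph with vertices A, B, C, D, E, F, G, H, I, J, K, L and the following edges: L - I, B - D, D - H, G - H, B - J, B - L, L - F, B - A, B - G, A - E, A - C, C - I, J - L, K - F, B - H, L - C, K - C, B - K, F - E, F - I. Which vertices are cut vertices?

Removing B increases the component count from 1 to 2, so B is a cut vertex.
By contrast removing J leaves 1 component; it is not a cut vertex. No other vertex is a cut vertex either.

B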